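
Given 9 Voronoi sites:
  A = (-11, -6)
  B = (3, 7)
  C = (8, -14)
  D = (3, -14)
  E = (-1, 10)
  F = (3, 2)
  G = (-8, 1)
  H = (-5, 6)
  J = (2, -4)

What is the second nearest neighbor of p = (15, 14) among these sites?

E

Since √ is increasing, it suffices to compare squared distances:
|pA|² = (15−(-11))² + (14−(-6))² = 676 + 400 = 1076
|pB|² = (15−3)² + (14−7)² = 144 + 49 = 193
|pC|² = (15−8)² + (14−(-14))² = 49 + 784 = 833
|pD|² = (15−3)² + (14−(-14))² = 144 + 784 = 928
|pE|² = (15−(-1))² + (14−10)² = 256 + 16 = 272
|pF|² = (15−3)² + (14−2)² = 144 + 144 = 288
|pG|² = (15−(-8))² + (14−1)² = 529 + 169 = 698
|pH|² = (15−(-5))² + (14−6)² = 400 + 64 = 464
|pJ|² = (15−2)² + (14−(-4))² = 169 + 324 = 493
Sorted ascending: B, E, F, … — the second-nearest is E.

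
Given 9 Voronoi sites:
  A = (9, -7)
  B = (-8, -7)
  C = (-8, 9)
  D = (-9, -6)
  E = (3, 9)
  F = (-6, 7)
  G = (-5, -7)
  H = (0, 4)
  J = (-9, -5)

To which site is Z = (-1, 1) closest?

H

Squared Euclidean distances:
|ZA|² = (-1−9)² + (1−(-7))² = 100 + 64 = 164
|ZB|² = (-1−(-8))² + (1−(-7))² = 49 + 64 = 113
|ZC|² = (-1−(-8))² + (1−9)² = 49 + 64 = 113
|ZD|² = (-1−(-9))² + (1−(-6))² = 64 + 49 = 113
|ZE|² = (-1−3)² + (1−9)² = 16 + 64 = 80
|ZF|² = (-1−(-6))² + (1−7)² = 25 + 36 = 61
|ZG|² = (-1−(-5))² + (1−(-7))² = 16 + 64 = 80
|ZH|² = (-1−0)² + (1−4)² = 1 + 9 = 10
|ZJ|² = (-1−(-9))² + (1−(-5))² = 64 + 36 = 100
H is nearest.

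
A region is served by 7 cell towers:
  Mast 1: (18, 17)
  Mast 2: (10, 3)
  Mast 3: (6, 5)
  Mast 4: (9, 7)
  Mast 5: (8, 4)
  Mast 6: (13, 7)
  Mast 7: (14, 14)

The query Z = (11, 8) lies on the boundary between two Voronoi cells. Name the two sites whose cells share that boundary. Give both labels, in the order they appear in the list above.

Squared distances from Z to each site:
d²(Z, Mast 1) = (11−18)² + (8−17)² = 49 + 81 = 130
d²(Z, Mast 2) = (11−10)² + (8−3)² = 1 + 25 = 26
d²(Z, Mast 3) = (11−6)² + (8−5)² = 25 + 9 = 34
d²(Z, Mast 4) = (11−9)² + (8−7)² = 4 + 1 = 5
d²(Z, Mast 5) = (11−8)² + (8−4)² = 9 + 16 = 25
d²(Z, Mast 6) = (11−13)² + (8−7)² = 4 + 1 = 5
d²(Z, Mast 7) = (11−14)² + (8−14)² = 9 + 36 = 45
Z is equidistant from Mast 4 and Mast 6 (both at squared distance 5), and every other site is strictly farther — so Z lies on the Mast 4–Mast 6 Voronoi edge.

Mast 4 and Mast 6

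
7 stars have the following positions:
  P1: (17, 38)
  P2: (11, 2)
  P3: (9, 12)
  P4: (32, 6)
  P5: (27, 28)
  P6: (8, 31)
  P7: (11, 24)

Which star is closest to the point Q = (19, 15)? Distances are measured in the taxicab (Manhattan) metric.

d(Q,P1) = |19−17| + |15−38| = 2 + 23 = 25
d(Q,P2) = |19−11| + |15−2| = 8 + 13 = 21
d(Q,P3) = |19−9| + |15−12| = 10 + 3 = 13
d(Q,P4) = |19−32| + |15−6| = 13 + 9 = 22
d(Q,P5) = |19−27| + |15−28| = 8 + 13 = 21
d(Q,P6) = |19−8| + |15−31| = 11 + 16 = 27
d(Q,P7) = |19−11| + |15−24| = 8 + 9 = 17
P3 is nearest.

P3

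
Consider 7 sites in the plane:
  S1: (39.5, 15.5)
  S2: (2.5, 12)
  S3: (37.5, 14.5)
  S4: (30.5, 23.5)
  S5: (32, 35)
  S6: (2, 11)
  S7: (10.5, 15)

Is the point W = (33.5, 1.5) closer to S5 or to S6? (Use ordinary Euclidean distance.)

Compare squared distances:
|WS5|² = (33.5−32)² + (1.5−35)² = 2.25 + 1122.25 = 1124.5
|WS6|² = (33.5−2)² + (1.5−11)² = 992.25 + 90.25 = 1082.5
1124.5 > 1082.5, so S6 is closer.

S6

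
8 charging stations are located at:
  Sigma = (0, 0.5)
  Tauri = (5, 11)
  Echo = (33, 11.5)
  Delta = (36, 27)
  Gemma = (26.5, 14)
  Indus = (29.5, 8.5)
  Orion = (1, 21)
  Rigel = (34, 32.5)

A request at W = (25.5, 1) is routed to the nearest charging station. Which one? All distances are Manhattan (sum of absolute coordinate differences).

Indus

d(W, Sigma) = 25.5 + 0.5 = 26
d(W, Tauri) = 20.5 + 10 = 30.5
d(W, Echo) = 7.5 + 10.5 = 18
d(W, Delta) = 10.5 + 26 = 36.5
d(W, Gemma) = 1 + 13 = 14
d(W, Indus) = 4 + 7.5 = 11.5
d(W, Orion) = 24.5 + 20 = 44.5
d(W, Rigel) = 8.5 + 31.5 = 40
The smallest is to Indus, so W lies in the Voronoi region of Indus.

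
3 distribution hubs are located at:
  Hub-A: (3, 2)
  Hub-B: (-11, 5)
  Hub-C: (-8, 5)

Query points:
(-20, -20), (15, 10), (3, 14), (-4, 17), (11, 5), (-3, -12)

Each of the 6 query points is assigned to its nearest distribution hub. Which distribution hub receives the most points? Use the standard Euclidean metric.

Hub-A

(-20, -20) — d² to each: Hub-A:1013, Hub-B:706, Hub-C:769 → nearest is Hub-B
(15, 10) — d² to each: Hub-A:208, Hub-B:701, Hub-C:554 → nearest is Hub-A
(3, 14) — d² to each: Hub-A:144, Hub-B:277, Hub-C:202 → nearest is Hub-A
(-4, 17) — d² to each: Hub-A:274, Hub-B:193, Hub-C:160 → nearest is Hub-C
(11, 5) — d² to each: Hub-A:73, Hub-B:484, Hub-C:361 → nearest is Hub-A
(-3, -12) — d² to each: Hub-A:232, Hub-B:353, Hub-C:314 → nearest is Hub-A
Tally — Hub-A:4, Hub-B:1, Hub-C:1. Hub-A captures the most (4).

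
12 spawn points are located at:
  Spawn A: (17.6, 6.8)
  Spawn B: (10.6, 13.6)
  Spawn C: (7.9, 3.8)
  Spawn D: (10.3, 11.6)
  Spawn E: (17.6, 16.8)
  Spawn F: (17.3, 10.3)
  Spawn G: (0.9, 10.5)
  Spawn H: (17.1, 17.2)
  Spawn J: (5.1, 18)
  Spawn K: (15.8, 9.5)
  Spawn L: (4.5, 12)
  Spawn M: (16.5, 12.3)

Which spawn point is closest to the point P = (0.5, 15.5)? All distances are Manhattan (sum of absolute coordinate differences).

Spawn G

d(P, Spawn A) = |0.5−17.6| + |15.5−6.8| = 17.1 + 8.7 = 25.8
d(P, Spawn B) = |0.5−10.6| + |15.5−13.6| = 10.1 + 1.9 = 12
d(P, Spawn C) = |0.5−7.9| + |15.5−3.8| = 7.4 + 11.7 = 19.1
d(P, Spawn D) = |0.5−10.3| + |15.5−11.6| = 9.8 + 3.9 = 13.7
d(P, Spawn E) = |0.5−17.6| + |15.5−16.8| = 17.1 + 1.3 = 18.4
d(P, Spawn F) = |0.5−17.3| + |15.5−10.3| = 16.8 + 5.2 = 22
d(P, Spawn G) = |0.5−0.9| + |15.5−10.5| = 0.4 + 5 = 5.4
d(P, Spawn H) = |0.5−17.1| + |15.5−17.2| = 16.6 + 1.7 = 18.3
d(P, Spawn J) = |0.5−5.1| + |15.5−18| = 4.6 + 2.5 = 7.1
d(P, Spawn K) = |0.5−15.8| + |15.5−9.5| = 15.3 + 6 = 21.3
d(P, Spawn L) = |0.5−4.5| + |15.5−12| = 4 + 3.5 = 7.5
d(P, Spawn M) = |0.5−16.5| + |15.5−12.3| = 16 + 3.2 = 19.2
The smallest is to Spawn G, so P lies in the Voronoi region of Spawn G.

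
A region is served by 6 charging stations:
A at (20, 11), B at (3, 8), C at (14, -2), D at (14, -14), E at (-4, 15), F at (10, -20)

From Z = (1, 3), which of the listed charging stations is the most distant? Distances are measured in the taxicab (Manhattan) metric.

d(Z,A) = 19 + 8 = 27
d(Z,B) = 2 + 5 = 7
d(Z,C) = 13 + 5 = 18
d(Z,D) = 13 + 17 = 30
d(Z,E) = 5 + 12 = 17
d(Z,F) = 9 + 23 = 32
The largest is to F.

F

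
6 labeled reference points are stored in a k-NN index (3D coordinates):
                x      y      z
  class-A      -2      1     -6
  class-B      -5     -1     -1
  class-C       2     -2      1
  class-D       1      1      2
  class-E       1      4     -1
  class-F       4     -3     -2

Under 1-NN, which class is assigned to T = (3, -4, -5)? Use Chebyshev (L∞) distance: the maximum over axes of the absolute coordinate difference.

d(T, class-A) = max(5, 5, 1) = 5
d(T, class-B) = max(8, 3, 4) = 8
d(T, class-C) = max(1, 2, 6) = 6
d(T, class-D) = max(2, 5, 7) = 7
d(T, class-E) = max(2, 8, 4) = 8
d(T, class-F) = max(1, 1, 3) = 3
The smallest is to class-F, so T lies in the Voronoi region of class-F.

class-F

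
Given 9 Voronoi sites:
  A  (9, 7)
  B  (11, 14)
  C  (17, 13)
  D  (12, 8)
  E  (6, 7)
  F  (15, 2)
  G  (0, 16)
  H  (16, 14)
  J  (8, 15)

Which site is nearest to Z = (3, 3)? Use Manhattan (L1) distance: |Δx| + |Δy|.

E

d(Z,A) = |3−9| + |3−7| = 6 + 4 = 10
d(Z,B) = |3−11| + |3−14| = 8 + 11 = 19
d(Z,C) = |3−17| + |3−13| = 14 + 10 = 24
d(Z,D) = |3−12| + |3−8| = 9 + 5 = 14
d(Z,E) = |3−6| + |3−7| = 3 + 4 = 7
d(Z,F) = |3−15| + |3−2| = 12 + 1 = 13
d(Z,G) = |3−0| + |3−16| = 3 + 13 = 16
d(Z,H) = |3−16| + |3−14| = 13 + 11 = 24
d(Z,J) = |3−8| + |3−15| = 5 + 12 = 17
The smallest is to E, so Z lies in the Voronoi region of E.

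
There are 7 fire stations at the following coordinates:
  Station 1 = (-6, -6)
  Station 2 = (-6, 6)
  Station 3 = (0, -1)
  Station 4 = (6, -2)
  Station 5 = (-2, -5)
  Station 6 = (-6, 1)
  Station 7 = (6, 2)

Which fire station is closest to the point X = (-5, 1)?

Since √ is increasing, it suffices to compare squared distances:
d²(X, Station 1) = 1 + 49 = 50
d²(X, Station 2) = 1 + 25 = 26
d²(X, Station 3) = 25 + 4 = 29
d²(X, Station 4) = 121 + 9 = 130
d²(X, Station 5) = 9 + 36 = 45
d²(X, Station 6) = 1 + 0 = 1
d²(X, Station 7) = 121 + 1 = 122
Station 6 is nearest.

Station 6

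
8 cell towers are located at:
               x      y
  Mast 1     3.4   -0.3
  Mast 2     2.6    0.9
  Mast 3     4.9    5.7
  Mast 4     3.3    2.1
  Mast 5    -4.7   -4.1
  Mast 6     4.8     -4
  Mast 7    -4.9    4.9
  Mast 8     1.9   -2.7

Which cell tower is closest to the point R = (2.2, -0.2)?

Compare squared distances (the ordering matches that of the actual distances):
d²(R, Mast 1) = 1.44 + 0.01 = 1.45
d²(R, Mast 2) = 0.16 + 1.21 = 1.37
d²(R, Mast 3) = 7.29 + 34.81 = 42.1
d²(R, Mast 4) = 1.21 + 5.29 = 6.5
d²(R, Mast 5) = 47.61 + 15.21 = 62.82
d²(R, Mast 6) = 6.76 + 14.44 = 21.2
d²(R, Mast 7) = 50.41 + 26.01 = 76.42
d²(R, Mast 8) = 0.09 + 6.25 = 6.34
The smallest is to Mast 2, so R lies in the Voronoi region of Mast 2.

Mast 2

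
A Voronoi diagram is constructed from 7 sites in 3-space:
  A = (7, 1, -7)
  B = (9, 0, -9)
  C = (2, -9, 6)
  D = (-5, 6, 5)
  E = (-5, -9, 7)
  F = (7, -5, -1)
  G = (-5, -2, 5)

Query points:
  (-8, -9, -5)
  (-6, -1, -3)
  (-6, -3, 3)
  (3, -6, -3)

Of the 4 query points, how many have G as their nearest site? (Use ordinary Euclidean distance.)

(-8, -9, -5) — d² to each: A:329, B:386, C:221, D:334, E:153, F:257, G:158 → nearest is E
(-6, -1, -3) — d² to each: A:189, B:262, C:209, D:114, E:165, F:189, G:66 → nearest is G
(-6, -3, 3) — d² to each: A:285, B:378, C:109, D:86, E:53, F:189, G:6 → nearest is G
(3, -6, -3) — d² to each: A:81, B:108, C:91, D:272, E:173, F:21, G:144 → nearest is F
2 of the 4 points have G as nearest.

2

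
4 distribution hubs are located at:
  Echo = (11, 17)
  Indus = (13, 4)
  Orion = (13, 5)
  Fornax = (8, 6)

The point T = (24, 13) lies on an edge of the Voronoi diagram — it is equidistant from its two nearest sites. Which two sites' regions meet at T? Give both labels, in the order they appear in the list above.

Squared distances from T to each site:
d²(T, Echo) = (24−11)² + (13−17)² = 169 + 16 = 185
d²(T, Indus) = (24−13)² + (13−4)² = 121 + 81 = 202
d²(T, Orion) = (24−13)² + (13−5)² = 121 + 64 = 185
d²(T, Fornax) = (24−8)² + (13−6)² = 256 + 49 = 305
T is equidistant from Echo and Orion (both at squared distance 185), and every other site is strictly farther — so T lies on the Echo–Orion Voronoi edge.

Echo and Orion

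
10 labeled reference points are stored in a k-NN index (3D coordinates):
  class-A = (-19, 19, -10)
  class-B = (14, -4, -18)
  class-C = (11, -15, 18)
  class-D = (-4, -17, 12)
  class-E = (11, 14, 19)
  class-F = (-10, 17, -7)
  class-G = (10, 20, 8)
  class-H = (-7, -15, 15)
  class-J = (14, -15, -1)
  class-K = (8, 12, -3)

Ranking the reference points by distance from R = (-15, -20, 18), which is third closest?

class-C

Compare squared distances (the ordering matches that of the actual distances):
d²(R, class-A) = (-15−(-19))² + (-20−19)² + (18−(-10))² = 16 + 1521 + 784 = 2321
d²(R, class-B) = (-15−14)² + (-20−(-4))² + (18−(-18))² = 841 + 256 + 1296 = 2393
d²(R, class-C) = (-15−11)² + (-20−(-15))² + (18−18)² = 676 + 25 + 0 = 701
d²(R, class-D) = (-15−(-4))² + (-20−(-17))² + (18−12)² = 121 + 9 + 36 = 166
d²(R, class-E) = (-15−11)² + (-20−14)² + (18−19)² = 676 + 1156 + 1 = 1833
d²(R, class-F) = (-15−(-10))² + (-20−17)² + (18−(-7))² = 25 + 1369 + 625 = 2019
d²(R, class-G) = (-15−10)² + (-20−20)² + (18−8)² = 625 + 1600 + 100 = 2325
d²(R, class-H) = (-15−(-7))² + (-20−(-15))² + (18−15)² = 64 + 25 + 9 = 98
d²(R, class-J) = (-15−14)² + (-20−(-15))² + (18−(-1))² = 841 + 25 + 361 = 1227
d²(R, class-K) = (-15−8)² + (-20−12)² + (18−(-3))² = 529 + 1024 + 441 = 1994
Sorted ascending: class-H, class-D, class-C, class-J, … — the third-nearest is class-C.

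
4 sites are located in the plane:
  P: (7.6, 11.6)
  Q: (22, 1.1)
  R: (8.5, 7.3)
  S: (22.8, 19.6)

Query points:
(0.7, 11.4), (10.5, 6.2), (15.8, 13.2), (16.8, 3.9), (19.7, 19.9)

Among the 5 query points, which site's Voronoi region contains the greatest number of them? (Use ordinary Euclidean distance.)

P

(0.7, 11.4) — d² to each: P:47.65, Q:559.78, R:77.65, S:555.65 → nearest is P
(10.5, 6.2) — d² to each: P:37.57, Q:158.26, R:5.21, S:330.85 → nearest is R
(15.8, 13.2) — d² to each: P:69.8, Q:184.85, R:88.1, S:89.96 → nearest is P
(16.8, 3.9) — d² to each: P:143.93, Q:34.88, R:80.45, S:282.49 → nearest is Q
(19.7, 19.9) — d² to each: P:215.3, Q:358.73, R:284.2, S:9.7 → nearest is S
Tally — P:2, Q:1, R:1, S:1. P captures the most (2).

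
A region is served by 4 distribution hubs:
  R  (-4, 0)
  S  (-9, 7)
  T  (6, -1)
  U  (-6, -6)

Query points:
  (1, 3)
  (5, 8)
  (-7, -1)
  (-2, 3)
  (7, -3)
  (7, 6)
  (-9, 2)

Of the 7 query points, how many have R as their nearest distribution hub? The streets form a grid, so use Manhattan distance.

(1, 3) — d to each: R:8, S:14, T:9, U:16 → nearest is R
(5, 8) — d to each: R:17, S:15, T:10, U:25 → nearest is T
(-7, -1) — d to each: R:4, S:10, T:13, U:6 → nearest is R
(-2, 3) — d to each: R:5, S:11, T:12, U:13 → nearest is R
(7, -3) — d to each: R:14, S:26, T:3, U:16 → nearest is T
(7, 6) — d to each: R:17, S:17, T:8, U:25 → nearest is T
(-9, 2) — d to each: R:7, S:5, T:18, U:11 → nearest is S
3 of the 7 points have R as nearest.

3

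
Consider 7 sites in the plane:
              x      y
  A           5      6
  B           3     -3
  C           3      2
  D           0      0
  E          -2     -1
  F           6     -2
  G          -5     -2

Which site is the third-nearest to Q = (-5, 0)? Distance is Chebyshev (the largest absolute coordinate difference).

D

d(Q,A) = max(10, 6) = 10
d(Q,B) = max(8, 3) = 8
d(Q,C) = max(8, 2) = 8
d(Q,D) = max(5, 0) = 5
d(Q,E) = max(3, 1) = 3
d(Q,F) = max(11, 2) = 11
d(Q,G) = max(0, 2) = 2
Sorted ascending: G, E, D, B, … — the third-nearest is D.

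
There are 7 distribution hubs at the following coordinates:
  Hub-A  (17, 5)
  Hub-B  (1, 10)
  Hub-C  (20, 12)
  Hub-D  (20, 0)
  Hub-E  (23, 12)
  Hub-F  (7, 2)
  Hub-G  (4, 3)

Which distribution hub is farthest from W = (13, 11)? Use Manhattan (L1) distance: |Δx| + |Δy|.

Hub-D

d(W, Hub-A) = |13−17| + |11−5| = 4 + 6 = 10
d(W, Hub-B) = |13−1| + |11−10| = 12 + 1 = 13
d(W, Hub-C) = |13−20| + |11−12| = 7 + 1 = 8
d(W, Hub-D) = |13−20| + |11−0| = 7 + 11 = 18
d(W, Hub-E) = |13−23| + |11−12| = 10 + 1 = 11
d(W, Hub-F) = |13−7| + |11−2| = 6 + 9 = 15
d(W, Hub-G) = |13−4| + |11−3| = 9 + 8 = 17
The largest is to Hub-D.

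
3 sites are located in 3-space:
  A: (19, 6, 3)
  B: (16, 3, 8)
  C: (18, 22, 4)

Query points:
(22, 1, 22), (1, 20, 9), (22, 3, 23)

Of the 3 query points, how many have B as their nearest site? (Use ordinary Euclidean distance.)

(22, 1, 22) — d² to each: A:395, B:236, C:781 → nearest is B
(1, 20, 9) — d² to each: A:556, B:515, C:318 → nearest is C
(22, 3, 23) — d² to each: A:418, B:261, C:738 → nearest is B
2 of the 3 points have B as nearest.

2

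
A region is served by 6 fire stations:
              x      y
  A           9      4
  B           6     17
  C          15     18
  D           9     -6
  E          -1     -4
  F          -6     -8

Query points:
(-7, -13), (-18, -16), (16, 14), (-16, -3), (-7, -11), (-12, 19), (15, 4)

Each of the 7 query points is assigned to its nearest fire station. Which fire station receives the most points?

F

(-7, -13) — d² to each: A:545, B:1069, C:1445, D:305, E:117, F:26 → nearest is F
(-18, -16) — d² to each: A:1129, B:1665, C:2245, D:829, E:433, F:208 → nearest is F
(16, 14) — d² to each: A:149, B:109, C:17, D:449, E:613, F:968 → nearest is C
(-16, -3) — d² to each: A:674, B:884, C:1402, D:634, E:226, F:125 → nearest is F
(-7, -11) — d² to each: A:481, B:953, C:1325, D:281, E:85, F:10 → nearest is F
(-12, 19) — d² to each: A:666, B:328, C:730, D:1066, E:650, F:765 → nearest is B
(15, 4) — d² to each: A:36, B:250, C:196, D:136, E:320, F:585 → nearest is A
Tally — A:1, B:1, C:1, F:4. F captures the most (4).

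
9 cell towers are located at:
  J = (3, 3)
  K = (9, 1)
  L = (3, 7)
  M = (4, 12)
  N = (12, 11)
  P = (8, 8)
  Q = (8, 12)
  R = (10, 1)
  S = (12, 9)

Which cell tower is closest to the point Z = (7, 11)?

Q

Squared Euclidean distances:
|ZJ|² = (7−3)² + (11−3)² = 16 + 64 = 80
|ZK|² = (7−9)² + (11−1)² = 4 + 100 = 104
|ZL|² = (7−3)² + (11−7)² = 16 + 16 = 32
|ZM|² = (7−4)² + (11−12)² = 9 + 1 = 10
|ZN|² = (7−12)² + (11−11)² = 25 + 0 = 25
|ZP|² = (7−8)² + (11−8)² = 1 + 9 = 10
|ZQ|² = (7−8)² + (11−12)² = 1 + 1 = 2
|ZR|² = (7−10)² + (11−1)² = 9 + 100 = 109
|ZS|² = (7−12)² + (11−9)² = 25 + 4 = 29
The smallest is to Q, so Z lies in the Voronoi region of Q.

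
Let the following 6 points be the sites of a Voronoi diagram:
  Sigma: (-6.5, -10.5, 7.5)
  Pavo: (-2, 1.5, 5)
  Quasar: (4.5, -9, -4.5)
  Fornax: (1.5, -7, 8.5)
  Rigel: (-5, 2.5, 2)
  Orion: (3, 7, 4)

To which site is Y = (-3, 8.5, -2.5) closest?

Rigel

Compare squared distances (the ordering matches that of the actual distances):
d²(Y, Sigma) = (-3−(-6.5))² + (8.5−(-10.5))² + (-2.5−7.5)² = 12.25 + 361 + 100 = 473.25
d²(Y, Pavo) = (-3−(-2))² + (8.5−1.5)² + (-2.5−5)² = 1 + 49 + 56.25 = 106.25
d²(Y, Quasar) = (-3−4.5)² + (8.5−(-9))² + (-2.5−(-4.5))² = 56.25 + 306.25 + 4 = 366.5
d²(Y, Fornax) = (-3−1.5)² + (8.5−(-7))² + (-2.5−8.5)² = 20.25 + 240.25 + 121 = 381.5
d²(Y, Rigel) = (-3−(-5))² + (8.5−2.5)² + (-2.5−2)² = 4 + 36 + 20.25 = 60.25
d²(Y, Orion) = (-3−3)² + (8.5−7)² + (-2.5−4)² = 36 + 2.25 + 42.25 = 80.5
Minimum is at Rigel.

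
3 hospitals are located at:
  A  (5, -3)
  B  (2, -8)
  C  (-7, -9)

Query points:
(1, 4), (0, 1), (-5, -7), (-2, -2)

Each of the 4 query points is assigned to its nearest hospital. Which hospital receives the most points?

(1, 4) — d² to each: A:65, B:145, C:233 → nearest is A
(0, 1) — d² to each: A:41, B:85, C:149 → nearest is A
(-5, -7) — d² to each: A:116, B:50, C:8 → nearest is C
(-2, -2) — d² to each: A:50, B:52, C:74 → nearest is A
Tally — A:3, C:1. A captures the most (3).

A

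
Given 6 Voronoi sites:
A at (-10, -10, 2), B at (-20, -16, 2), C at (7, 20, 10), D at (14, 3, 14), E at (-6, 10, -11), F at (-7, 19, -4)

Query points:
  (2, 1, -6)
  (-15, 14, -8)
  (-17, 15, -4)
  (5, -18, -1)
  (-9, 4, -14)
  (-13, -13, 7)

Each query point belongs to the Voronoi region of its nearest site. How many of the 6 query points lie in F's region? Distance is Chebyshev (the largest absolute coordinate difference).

(2, 1, -6) — d to each: A:12, B:22, C:19, D:20, E:9, F:18 → nearest is E
(-15, 14, -8) — d to each: A:24, B:30, C:22, D:29, E:9, F:8 → nearest is F
(-17, 15, -4) — d to each: A:25, B:31, C:24, D:31, E:11, F:10 → nearest is F
(5, -18, -1) — d to each: A:15, B:25, C:38, D:21, E:28, F:37 → nearest is A
(-9, 4, -14) — d to each: A:16, B:20, C:24, D:28, E:6, F:15 → nearest is E
(-13, -13, 7) — d to each: A:5, B:7, C:33, D:27, E:23, F:32 → nearest is A
2 of the 6 points have F as nearest.

2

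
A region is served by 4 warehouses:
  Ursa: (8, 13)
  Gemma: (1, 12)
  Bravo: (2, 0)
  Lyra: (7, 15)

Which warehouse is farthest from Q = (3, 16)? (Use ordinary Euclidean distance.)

Since √ is increasing, it suffices to compare squared distances:
d²(Q, Ursa) = (3−8)² + (16−13)² = 25 + 9 = 34
d²(Q, Gemma) = (3−1)² + (16−12)² = 4 + 16 = 20
d²(Q, Bravo) = (3−2)² + (16−0)² = 1 + 256 = 257
d²(Q, Lyra) = (3−7)² + (16−15)² = 16 + 1 = 17
The largest is to Bravo.

Bravo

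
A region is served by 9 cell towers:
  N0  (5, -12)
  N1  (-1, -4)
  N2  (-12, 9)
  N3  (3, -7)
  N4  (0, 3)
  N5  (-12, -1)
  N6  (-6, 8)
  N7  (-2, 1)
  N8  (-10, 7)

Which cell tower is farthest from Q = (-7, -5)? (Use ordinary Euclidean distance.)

N2

Compare squared distances (the ordering matches that of the actual distances):
|QN0|² = (-7−5)² + (-5−(-12))² = 144 + 49 = 193
|QN1|² = (-7−(-1))² + (-5−(-4))² = 36 + 1 = 37
|QN2|² = (-7−(-12))² + (-5−9)² = 25 + 196 = 221
|QN3|² = (-7−3)² + (-5−(-7))² = 100 + 4 = 104
|QN4|² = (-7−0)² + (-5−3)² = 49 + 64 = 113
|QN5|² = (-7−(-12))² + (-5−(-1))² = 25 + 16 = 41
|QN6|² = (-7−(-6))² + (-5−8)² = 1 + 169 = 170
|QN7|² = (-7−(-2))² + (-5−1)² = 25 + 36 = 61
|QN8|² = (-7−(-10))² + (-5−7)² = 9 + 144 = 153
The largest is to N2.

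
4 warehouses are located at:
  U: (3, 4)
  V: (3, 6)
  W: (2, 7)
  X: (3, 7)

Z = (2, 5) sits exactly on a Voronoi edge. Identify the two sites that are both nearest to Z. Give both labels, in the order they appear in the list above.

Squared distances from Z to each site:
|ZU|² = (2−3)² + (5−4)² = 1 + 1 = 2
|ZV|² = (2−3)² + (5−6)² = 1 + 1 = 2
|ZW|² = (2−2)² + (5−7)² = 0 + 4 = 4
|ZX|² = (2−3)² + (5−7)² = 1 + 4 = 5
Z is equidistant from U and V (both at squared distance 2), and every other site is strictly farther — so Z lies on the U–V Voronoi edge.

U and V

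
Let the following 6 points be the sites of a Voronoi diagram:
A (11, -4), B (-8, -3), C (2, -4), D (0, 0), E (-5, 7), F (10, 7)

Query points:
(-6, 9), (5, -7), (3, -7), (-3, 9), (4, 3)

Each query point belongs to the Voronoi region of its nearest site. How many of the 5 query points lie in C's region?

(-6, 9) — d² to each: A:458, B:148, C:233, D:117, E:5, F:260 → nearest is E
(5, -7) — d² to each: A:45, B:185, C:18, D:74, E:296, F:221 → nearest is C
(3, -7) — d² to each: A:73, B:137, C:10, D:58, E:260, F:245 → nearest is C
(-3, 9) — d² to each: A:365, B:169, C:194, D:90, E:8, F:173 → nearest is E
(4, 3) — d² to each: A:98, B:180, C:53, D:25, E:97, F:52 → nearest is D
2 of the 5 points have C as nearest.

2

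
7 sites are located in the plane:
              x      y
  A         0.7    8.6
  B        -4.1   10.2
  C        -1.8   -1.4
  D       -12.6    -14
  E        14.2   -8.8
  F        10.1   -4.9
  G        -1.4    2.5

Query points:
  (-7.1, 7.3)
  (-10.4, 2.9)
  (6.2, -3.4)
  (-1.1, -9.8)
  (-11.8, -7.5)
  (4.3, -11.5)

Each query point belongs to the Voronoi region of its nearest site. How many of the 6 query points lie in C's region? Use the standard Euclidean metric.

(-7.1, 7.3) — d² to each: A:62.53, B:17.41, C:103.78, D:483.94, E:712.9, F:444.68, G:55.53 → nearest is B
(-10.4, 2.9) — d² to each: A:155.7, B:92.98, C:92.45, D:290.45, E:742.05, F:481.09, G:81.16 → nearest is G
(6.2, -3.4) — d² to each: A:174.25, B:291.05, C:68, D:465.8, E:93.16, F:17.46, G:92.57 → nearest is F
(-1.1, -9.8) — d² to each: A:341.8, B:409, C:71.05, D:149.89, E:235.09, F:149.45, G:151.38 → nearest is C
(-11.8, -7.5) — d² to each: A:415.46, B:372.58, C:137.21, D:42.89, E:677.69, F:486.37, G:208.16 → nearest is D
(4.3, -11.5) — d² to each: A:416.97, B:541.45, C:139.22, D:291.86, E:105.3, F:77.2, G:228.49 → nearest is F
1 of the 6 points has C as nearest.

1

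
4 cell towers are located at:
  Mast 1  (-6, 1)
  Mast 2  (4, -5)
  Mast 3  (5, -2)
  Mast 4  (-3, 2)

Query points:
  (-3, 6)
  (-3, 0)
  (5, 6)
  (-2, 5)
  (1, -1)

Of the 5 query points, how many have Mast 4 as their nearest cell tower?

3

(-3, 6) — d² to each: Mast 1:34, Mast 2:170, Mast 3:128, Mast 4:16 → nearest is Mast 4
(-3, 0) — d² to each: Mast 1:10, Mast 2:74, Mast 3:68, Mast 4:4 → nearest is Mast 4
(5, 6) — d² to each: Mast 1:146, Mast 2:122, Mast 3:64, Mast 4:80 → nearest is Mast 3
(-2, 5) — d² to each: Mast 1:32, Mast 2:136, Mast 3:98, Mast 4:10 → nearest is Mast 4
(1, -1) — d² to each: Mast 1:53, Mast 2:25, Mast 3:17, Mast 4:25 → nearest is Mast 3
3 of the 5 points have Mast 4 as nearest.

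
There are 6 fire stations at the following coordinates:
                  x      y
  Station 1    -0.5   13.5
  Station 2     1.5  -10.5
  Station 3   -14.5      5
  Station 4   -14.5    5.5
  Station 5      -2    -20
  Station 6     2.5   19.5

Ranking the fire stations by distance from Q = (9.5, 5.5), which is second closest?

Squared Euclidean distances:
d²(Q, Station 1) = (9.5−(-0.5))² + (5.5−13.5)² = 100 + 64 = 164
d²(Q, Station 2) = (9.5−1.5)² + (5.5−(-10.5))² = 64 + 256 = 320
d²(Q, Station 3) = (9.5−(-14.5))² + (5.5−5)² = 576 + 0.25 = 576.25
d²(Q, Station 4) = (9.5−(-14.5))² + (5.5−5.5)² = 576 + 0 = 576
d²(Q, Station 5) = (9.5−(-2))² + (5.5−(-20))² = 132.25 + 650.25 = 782.5
d²(Q, Station 6) = (9.5−2.5)² + (5.5−19.5)² = 49 + 196 = 245
Sorted ascending: Station 1, Station 6, Station 2, … — the second-nearest is Station 6.

Station 6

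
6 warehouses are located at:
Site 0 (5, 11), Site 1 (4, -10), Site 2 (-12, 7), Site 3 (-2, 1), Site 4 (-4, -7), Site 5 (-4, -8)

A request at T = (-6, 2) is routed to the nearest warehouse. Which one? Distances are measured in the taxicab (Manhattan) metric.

Site 3

d(T, Site 0) = 11 + 9 = 20
d(T, Site 1) = 10 + 12 = 22
d(T, Site 2) = 6 + 5 = 11
d(T, Site 3) = 4 + 1 = 5
d(T, Site 4) = 2 + 9 = 11
d(T, Site 5) = 2 + 10 = 12
Minimum is at Site 3.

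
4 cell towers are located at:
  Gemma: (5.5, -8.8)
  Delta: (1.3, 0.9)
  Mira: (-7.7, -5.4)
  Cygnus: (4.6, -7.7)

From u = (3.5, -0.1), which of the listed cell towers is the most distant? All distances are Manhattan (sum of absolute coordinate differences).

Mira

d(u, Gemma) = |3.5−5.5| + |-0.1−(-8.8)| = 2 + 8.7 = 10.7
d(u, Delta) = |3.5−1.3| + |-0.1−0.9| = 2.2 + 1 = 3.2
d(u, Mira) = |3.5−(-7.7)| + |-0.1−(-5.4)| = 11.2 + 5.3 = 16.5
d(u, Cygnus) = |3.5−4.6| + |-0.1−(-7.7)| = 1.1 + 7.6 = 8.7
The largest is to Mira.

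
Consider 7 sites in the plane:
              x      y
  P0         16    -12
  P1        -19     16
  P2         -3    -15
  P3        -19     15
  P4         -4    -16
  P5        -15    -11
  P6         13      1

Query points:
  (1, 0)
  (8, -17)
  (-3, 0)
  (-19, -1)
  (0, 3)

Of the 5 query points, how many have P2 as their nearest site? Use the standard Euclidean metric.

1

(1, 0) — d² to each: P0:369, P1:656, P2:241, P3:625, P4:281, P5:377, P6:145 → nearest is P6
(8, -17) — d² to each: P0:89, P1:1818, P2:125, P3:1753, P4:145, P5:565, P6:349 → nearest is P0
(-3, 0) — d² to each: P0:505, P1:512, P2:225, P3:481, P4:257, P5:265, P6:257 → nearest is P2
(-19, -1) — d² to each: P0:1346, P1:289, P2:452, P3:256, P4:450, P5:116, P6:1028 → nearest is P5
(0, 3) — d² to each: P0:481, P1:530, P2:333, P3:505, P4:377, P5:421, P6:173 → nearest is P6
1 of the 5 points has P2 as nearest.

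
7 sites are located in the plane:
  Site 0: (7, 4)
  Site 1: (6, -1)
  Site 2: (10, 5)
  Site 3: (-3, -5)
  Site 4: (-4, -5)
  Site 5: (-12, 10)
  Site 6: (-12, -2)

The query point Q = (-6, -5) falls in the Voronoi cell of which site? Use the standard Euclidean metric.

Compare squared distances (the ordering matches that of the actual distances):
d²(Q, Site 0) = 169 + 81 = 250
d²(Q, Site 1) = 144 + 16 = 160
d²(Q, Site 2) = 256 + 100 = 356
d²(Q, Site 3) = 9 + 0 = 9
d²(Q, Site 4) = 4 + 0 = 4
d²(Q, Site 5) = 36 + 225 = 261
d²(Q, Site 6) = 36 + 9 = 45
Site 4 is nearest.

Site 4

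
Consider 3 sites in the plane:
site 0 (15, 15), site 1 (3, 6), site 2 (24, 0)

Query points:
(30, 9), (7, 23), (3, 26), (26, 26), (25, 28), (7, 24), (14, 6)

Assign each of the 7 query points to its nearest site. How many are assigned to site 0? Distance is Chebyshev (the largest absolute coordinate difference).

(30, 9) — d to each: site 0:15, site 1:27, site 2:9 → nearest is site 2
(7, 23) — d to each: site 0:8, site 1:17, site 2:23 → nearest is site 0
(3, 26) — d to each: site 0:12, site 1:20, site 2:26 → nearest is site 0
(26, 26) — d to each: site 0:11, site 1:23, site 2:26 → nearest is site 0
(25, 28) — d to each: site 0:13, site 1:22, site 2:28 → nearest is site 0
(7, 24) — d to each: site 0:9, site 1:18, site 2:24 → nearest is site 0
(14, 6) — d to each: site 0:9, site 1:11, site 2:10 → nearest is site 0
6 of the 7 points have site 0 as nearest.

6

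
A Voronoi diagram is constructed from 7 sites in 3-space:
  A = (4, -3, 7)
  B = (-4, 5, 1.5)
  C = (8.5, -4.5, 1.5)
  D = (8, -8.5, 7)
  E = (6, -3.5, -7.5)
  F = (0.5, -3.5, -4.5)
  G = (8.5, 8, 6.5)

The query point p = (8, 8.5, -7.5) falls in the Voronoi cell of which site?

Since √ is increasing, it suffices to compare squared distances:
|pA|² = (8−4)² + (8.5−(-3))² + (-7.5−7)² = 16 + 132.25 + 210.25 = 358.5
|pB|² = (8−(-4))² + (8.5−5)² + (-7.5−1.5)² = 144 + 12.25 + 81 = 237.25
|pC|² = (8−8.5)² + (8.5−(-4.5))² + (-7.5−1.5)² = 0.25 + 169 + 81 = 250.25
|pD|² = (8−8)² + (8.5−(-8.5))² + (-7.5−7)² = 0 + 289 + 210.25 = 499.25
|pE|² = (8−6)² + (8.5−(-3.5))² + (-7.5−(-7.5))² = 4 + 144 + 0 = 148
|pF|² = (8−0.5)² + (8.5−(-3.5))² + (-7.5−(-4.5))² = 56.25 + 144 + 9 = 209.25
|pG|² = (8−8.5)² + (8.5−8)² + (-7.5−6.5)² = 0.25 + 0.25 + 196 = 196.5
The smallest is to E, so p lies in the Voronoi region of E.

E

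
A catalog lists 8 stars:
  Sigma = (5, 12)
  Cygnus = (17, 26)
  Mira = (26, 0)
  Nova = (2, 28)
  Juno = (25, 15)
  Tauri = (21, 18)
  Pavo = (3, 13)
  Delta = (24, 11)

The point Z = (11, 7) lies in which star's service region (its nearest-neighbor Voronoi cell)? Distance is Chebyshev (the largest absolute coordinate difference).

Sigma

d(Z, Sigma) = max(6, 5) = 6
d(Z, Cygnus) = max(6, 19) = 19
d(Z, Mira) = max(15, 7) = 15
d(Z, Nova) = max(9, 21) = 21
d(Z, Juno) = max(14, 8) = 14
d(Z, Tauri) = max(10, 11) = 11
d(Z, Pavo) = max(8, 6) = 8
d(Z, Delta) = max(13, 4) = 13
The smallest is to Sigma, so Z lies in the Voronoi region of Sigma.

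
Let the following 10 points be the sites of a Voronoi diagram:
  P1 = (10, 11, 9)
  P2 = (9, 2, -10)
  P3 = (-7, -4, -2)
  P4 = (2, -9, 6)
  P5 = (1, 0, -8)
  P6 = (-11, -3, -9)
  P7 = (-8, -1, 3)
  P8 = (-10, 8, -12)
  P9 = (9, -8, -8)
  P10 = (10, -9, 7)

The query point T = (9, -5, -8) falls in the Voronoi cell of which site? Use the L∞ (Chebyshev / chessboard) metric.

d(T,P1) = max(1, 16, 17) = 17
d(T,P2) = max(0, 7, 2) = 7
d(T,P3) = max(16, 1, 6) = 16
d(T,P4) = max(7, 4, 14) = 14
d(T,P5) = max(8, 5, 0) = 8
d(T,P6) = max(20, 2, 1) = 20
d(T,P7) = max(17, 4, 11) = 17
d(T,P8) = max(19, 13, 4) = 19
d(T,P9) = max(0, 3, 0) = 3
d(T, P10) = max(1, 4, 15) = 15
Minimum is at P9.

P9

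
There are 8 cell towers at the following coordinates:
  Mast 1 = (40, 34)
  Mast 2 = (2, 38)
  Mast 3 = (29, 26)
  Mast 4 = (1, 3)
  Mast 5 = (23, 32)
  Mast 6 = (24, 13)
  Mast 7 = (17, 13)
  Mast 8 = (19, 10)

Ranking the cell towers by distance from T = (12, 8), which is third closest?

Mast 4

Squared Euclidean distances:
d²(T, Mast 1) = (12−40)² + (8−34)² = 784 + 676 = 1460
d²(T, Mast 2) = (12−2)² + (8−38)² = 100 + 900 = 1000
d²(T, Mast 3) = (12−29)² + (8−26)² = 289 + 324 = 613
d²(T, Mast 4) = (12−1)² + (8−3)² = 121 + 25 = 146
d²(T, Mast 5) = (12−23)² + (8−32)² = 121 + 576 = 697
d²(T, Mast 6) = (12−24)² + (8−13)² = 144 + 25 = 169
d²(T, Mast 7) = (12−17)² + (8−13)² = 25 + 25 = 50
d²(T, Mast 8) = (12−19)² + (8−10)² = 49 + 4 = 53
Sorted ascending: Mast 7, Mast 8, Mast 4, Mast 6, … — the third-nearest is Mast 4.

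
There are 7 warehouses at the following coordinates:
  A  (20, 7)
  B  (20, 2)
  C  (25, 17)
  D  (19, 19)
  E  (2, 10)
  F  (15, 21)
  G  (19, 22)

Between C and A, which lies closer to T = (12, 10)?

Compare squared distances:
|TC|² = (12−25)² + (10−17)² = 169 + 49 = 218
|TA|² = (12−20)² + (10−7)² = 64 + 9 = 73
218 > 73, so A is closer.

A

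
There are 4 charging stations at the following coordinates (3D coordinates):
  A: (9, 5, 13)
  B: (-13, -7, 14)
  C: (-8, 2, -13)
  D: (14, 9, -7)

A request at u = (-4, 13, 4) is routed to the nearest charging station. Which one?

Squared Euclidean distances:
|uA|² = (-4−9)² + (13−5)² + (4−13)² = 169 + 64 + 81 = 314
|uB|² = (-4−(-13))² + (13−(-7))² + (4−14)² = 81 + 400 + 100 = 581
|uC|² = (-4−(-8))² + (13−2)² + (4−(-13))² = 16 + 121 + 289 = 426
|uD|² = (-4−14)² + (13−9)² + (4−(-7))² = 324 + 16 + 121 = 461
The smallest is to A, so u lies in the Voronoi region of A.

A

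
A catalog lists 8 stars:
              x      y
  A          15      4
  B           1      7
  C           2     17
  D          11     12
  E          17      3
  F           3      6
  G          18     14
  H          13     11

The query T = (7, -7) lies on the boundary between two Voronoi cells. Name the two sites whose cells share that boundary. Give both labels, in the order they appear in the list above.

Squared distances from T to each site:
|TA|² = 64 + 121 = 185
|TB|² = 36 + 196 = 232
|TC|² = 25 + 576 = 601
|TD|² = 16 + 361 = 377
|TE|² = 100 + 100 = 200
|TF|² = 16 + 169 = 185
|TG|² = 121 + 441 = 562
|TH|² = 36 + 324 = 360
T is equidistant from A and F (both at squared distance 185), and every other site is strictly farther — so T lies on the A–F Voronoi edge.

A and F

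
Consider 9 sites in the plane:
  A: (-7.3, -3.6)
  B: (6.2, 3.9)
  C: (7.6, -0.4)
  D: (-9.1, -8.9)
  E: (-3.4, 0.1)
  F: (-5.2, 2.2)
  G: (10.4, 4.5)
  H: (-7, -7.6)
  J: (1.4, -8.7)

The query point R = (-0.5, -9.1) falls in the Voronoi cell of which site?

J

Compare squared distances (the ordering matches that of the actual distances):
|RA|² = 46.24 + 30.25 = 76.49
|RB|² = 44.89 + 169 = 213.89
|RC|² = 65.61 + 75.69 = 141.3
|RD|² = 73.96 + 0.04 = 74
|RE|² = 8.41 + 84.64 = 93.05
|RF|² = 22.09 + 127.69 = 149.78
|RG|² = 118.81 + 184.96 = 303.77
|RH|² = 42.25 + 2.25 = 44.5
|RJ|² = 3.61 + 0.16 = 3.77
Minimum is at J.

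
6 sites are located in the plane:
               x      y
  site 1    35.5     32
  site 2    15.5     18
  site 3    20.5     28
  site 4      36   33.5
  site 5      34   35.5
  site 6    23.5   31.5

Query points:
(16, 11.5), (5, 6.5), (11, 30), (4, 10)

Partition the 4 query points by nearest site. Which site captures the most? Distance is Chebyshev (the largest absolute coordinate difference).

site 2

(16, 11.5) — d to each: site 1:20.5, site 2:6.5, site 3:16.5, site 4:22, site 5:24, site 6:20 → nearest is site 2
(5, 6.5) — d to each: site 1:30.5, site 2:11.5, site 3:21.5, site 4:31, site 5:29, site 6:25 → nearest is site 2
(11, 30) — d to each: site 1:24.5, site 2:12, site 3:9.5, site 4:25, site 5:23, site 6:12.5 → nearest is site 3
(4, 10) — d to each: site 1:31.5, site 2:11.5, site 3:18, site 4:32, site 5:30, site 6:21.5 → nearest is site 2
Tally — site 2:3, site 3:1. site 2 captures the most (3).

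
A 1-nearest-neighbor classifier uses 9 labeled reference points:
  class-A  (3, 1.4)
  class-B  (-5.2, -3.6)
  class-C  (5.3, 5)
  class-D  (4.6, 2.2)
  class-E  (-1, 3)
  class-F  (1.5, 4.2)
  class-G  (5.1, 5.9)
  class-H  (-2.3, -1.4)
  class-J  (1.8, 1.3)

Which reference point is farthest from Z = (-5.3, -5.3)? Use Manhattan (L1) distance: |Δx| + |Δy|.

d(Z, class-A) = |-5.3−3| + |-5.3−1.4| = 8.3 + 6.7 = 15
d(Z, class-B) = |-5.3−(-5.2)| + |-5.3−(-3.6)| = 0.1 + 1.7 = 1.8
d(Z, class-C) = |-5.3−5.3| + |-5.3−5| = 10.6 + 10.3 = 20.9
d(Z, class-D) = |-5.3−4.6| + |-5.3−2.2| = 9.9 + 7.5 = 17.4
d(Z, class-E) = |-5.3−(-1)| + |-5.3−3| = 4.3 + 8.3 = 12.6
d(Z, class-F) = |-5.3−1.5| + |-5.3−4.2| = 6.8 + 9.5 = 16.3
d(Z, class-G) = |-5.3−5.1| + |-5.3−5.9| = 10.4 + 11.2 = 21.6
d(Z, class-H) = |-5.3−(-2.3)| + |-5.3−(-1.4)| = 3 + 3.9 = 6.9
d(Z, class-J) = |-5.3−1.8| + |-5.3−1.3| = 7.1 + 6.6 = 13.7
The largest is to class-G.

class-G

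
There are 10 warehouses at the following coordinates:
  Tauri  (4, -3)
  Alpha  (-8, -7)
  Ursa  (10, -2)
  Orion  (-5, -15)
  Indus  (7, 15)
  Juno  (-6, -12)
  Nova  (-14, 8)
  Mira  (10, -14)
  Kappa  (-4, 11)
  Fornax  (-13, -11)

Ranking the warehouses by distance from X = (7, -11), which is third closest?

Squared Euclidean distances:
d²(X, Tauri) = 9 + 64 = 73
d²(X, Alpha) = 225 + 16 = 241
d²(X, Ursa) = 9 + 81 = 90
d²(X, Orion) = 144 + 16 = 160
d²(X, Indus) = 0 + 676 = 676
d²(X, Juno) = 169 + 1 = 170
d²(X, Nova) = 441 + 361 = 802
d²(X, Mira) = 9 + 9 = 18
d²(X, Kappa) = 121 + 484 = 605
d²(X, Fornax) = 400 + 0 = 400
Sorted ascending: Mira, Tauri, Ursa, Orion, … — the third-nearest is Ursa.

Ursa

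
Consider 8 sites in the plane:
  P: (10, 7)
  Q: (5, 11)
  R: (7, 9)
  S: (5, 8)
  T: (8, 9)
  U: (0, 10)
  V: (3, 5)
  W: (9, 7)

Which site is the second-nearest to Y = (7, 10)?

T

Compare squared distances (the ordering matches that of the actual distances):
|YP|² = (7−10)² + (10−7)² = 9 + 9 = 18
|YQ|² = (7−5)² + (10−11)² = 4 + 1 = 5
|YR|² = (7−7)² + (10−9)² = 0 + 1 = 1
|YS|² = (7−5)² + (10−8)² = 4 + 4 = 8
|YT|² = (7−8)² + (10−9)² = 1 + 1 = 2
|YU|² = (7−0)² + (10−10)² = 49 + 0 = 49
|YV|² = (7−3)² + (10−5)² = 16 + 25 = 41
|YW|² = (7−9)² + (10−7)² = 4 + 9 = 13
Sorted ascending: R, T, Q, … — the second-nearest is T.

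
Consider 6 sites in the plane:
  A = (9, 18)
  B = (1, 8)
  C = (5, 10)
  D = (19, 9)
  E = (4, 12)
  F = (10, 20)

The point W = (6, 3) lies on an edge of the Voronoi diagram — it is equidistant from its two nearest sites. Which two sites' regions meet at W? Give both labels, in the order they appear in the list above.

Squared distances from W to each site:
|WA|² = (6−9)² + (3−18)² = 9 + 225 = 234
|WB|² = (6−1)² + (3−8)² = 25 + 25 = 50
|WC|² = (6−5)² + (3−10)² = 1 + 49 = 50
|WD|² = (6−19)² + (3−9)² = 169 + 36 = 205
|WE|² = (6−4)² + (3−12)² = 4 + 81 = 85
|WF|² = (6−10)² + (3−20)² = 16 + 289 = 305
W is equidistant from B and C (both at squared distance 50), and every other site is strictly farther — so W lies on the B–C Voronoi edge.

B and C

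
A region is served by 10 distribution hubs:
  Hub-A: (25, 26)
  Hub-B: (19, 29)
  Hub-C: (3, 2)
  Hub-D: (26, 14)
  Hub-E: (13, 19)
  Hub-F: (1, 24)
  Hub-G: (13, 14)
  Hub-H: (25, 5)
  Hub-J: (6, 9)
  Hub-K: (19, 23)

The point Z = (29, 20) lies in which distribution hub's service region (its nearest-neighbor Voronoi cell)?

Compare squared distances (the ordering matches that of the actual distances):
d²(Z, Hub-A) = 16 + 36 = 52
d²(Z, Hub-B) = 100 + 81 = 181
d²(Z, Hub-C) = 676 + 324 = 1000
d²(Z, Hub-D) = 9 + 36 = 45
d²(Z, Hub-E) = 256 + 1 = 257
d²(Z, Hub-F) = 784 + 16 = 800
d²(Z, Hub-G) = 256 + 36 = 292
d²(Z, Hub-H) = 16 + 225 = 241
d²(Z, Hub-J) = 529 + 121 = 650
d²(Z, Hub-K) = 100 + 9 = 109
Hub-D is nearest.

Hub-D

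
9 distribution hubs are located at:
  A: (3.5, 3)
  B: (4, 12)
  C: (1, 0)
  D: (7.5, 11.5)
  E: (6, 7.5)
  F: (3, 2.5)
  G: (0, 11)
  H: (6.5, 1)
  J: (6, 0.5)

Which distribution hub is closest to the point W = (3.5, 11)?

B

Squared Euclidean distances:
|WA|² = 0 + 64 = 64
|WB|² = 0.25 + 1 = 1.25
|WC|² = 6.25 + 121 = 127.25
|WD|² = 16 + 0.25 = 16.25
|WE|² = 6.25 + 12.25 = 18.5
|WF|² = 0.25 + 72.25 = 72.5
|WG|² = 12.25 + 0 = 12.25
|WH|² = 9 + 100 = 109
|WJ|² = 6.25 + 110.25 = 116.5
The smallest is to B, so W lies in the Voronoi region of B.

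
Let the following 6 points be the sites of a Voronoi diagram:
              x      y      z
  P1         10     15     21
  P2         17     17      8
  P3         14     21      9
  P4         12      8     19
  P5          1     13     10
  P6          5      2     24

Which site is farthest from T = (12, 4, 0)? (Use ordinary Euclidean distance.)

P6

Squared Euclidean distances:
|TP1|² = (12−10)² + (4−15)² + (0−21)² = 4 + 121 + 441 = 566
|TP2|² = (12−17)² + (4−17)² + (0−8)² = 25 + 169 + 64 = 258
|TP3|² = (12−14)² + (4−21)² + (0−9)² = 4 + 289 + 81 = 374
|TP4|² = (12−12)² + (4−8)² + (0−19)² = 0 + 16 + 361 = 377
|TP5|² = (12−1)² + (4−13)² + (0−10)² = 121 + 81 + 100 = 302
|TP6|² = (12−5)² + (4−2)² + (0−24)² = 49 + 4 + 576 = 629
The largest is to P6.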